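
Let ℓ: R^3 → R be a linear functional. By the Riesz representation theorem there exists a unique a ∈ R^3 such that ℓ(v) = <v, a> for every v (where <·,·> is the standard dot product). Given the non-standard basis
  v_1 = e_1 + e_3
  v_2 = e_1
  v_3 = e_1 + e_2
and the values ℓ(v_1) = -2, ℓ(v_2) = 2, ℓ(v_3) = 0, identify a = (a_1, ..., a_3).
a = (2, -2, -4)

Write a = (a_1, ..., a_3) in the standard basis. For each basis vector v_i, ℓ(v_i) = <v_i, a> is a linear equation in the a_j's. Collect the n equations into a matrix system V a = ℓ, where row i of V is v_i (expressed in the standard basis). Since V is invertible (lower-triangular with 1s on the diagonal, up to permutation), solve by back-substitution:
  V =
[[1, 0, 1],
 [1, 0, 0],
 [1, 1, 0]]
  V a = (-2, 2, 0)
Solving gives a = (2, -2, -4).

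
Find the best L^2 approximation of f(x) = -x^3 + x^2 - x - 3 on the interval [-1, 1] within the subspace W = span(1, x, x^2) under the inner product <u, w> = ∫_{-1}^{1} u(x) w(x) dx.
g(x) = x^2 - 8*x/5 - 3

The best approximation g ∈ W is the orthogonal projection of f onto W. Writing g = a_0 + a_1 x + a_2 x^2, the coefficients solve the normal equations G · a = b where
  G_{ij} = <φ_i, φ_j> and b_i = <f, φ_i>, with φ_0 = 1, φ_1 = x, φ_2 = x^2.
G =
  [2, 0, 2/3]
  [0, 2/3, 0]
  [2/3, 0, 2/5],
b = (-16/3, -16/15, -8/5).
Solving gives a_0 = -3, a_1 = -8/5, a_2 = 1, so
  g(x) = x^2 - 8*x/5 - 3.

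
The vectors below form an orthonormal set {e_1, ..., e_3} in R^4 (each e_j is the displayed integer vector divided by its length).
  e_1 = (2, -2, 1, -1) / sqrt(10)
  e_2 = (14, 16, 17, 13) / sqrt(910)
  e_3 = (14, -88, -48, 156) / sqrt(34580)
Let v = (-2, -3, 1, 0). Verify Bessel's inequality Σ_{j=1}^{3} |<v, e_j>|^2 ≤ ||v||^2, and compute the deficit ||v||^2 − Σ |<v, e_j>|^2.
Σ |<v, e_j>|^2 = 546/95; ||v||^2 = 14; deficit = 784/95

Write each e_j = u_j / sqrt(<u_j, u_j>) where u_j is the displayed integer vector. Then <v, e_j> = <v, u_j> / sqrt(<u_j, u_j>), so |<v, e_j>|^2 = <v, u_j>^2 / <u_j, u_j>.
Coefficients: <v, e_1> = 3/sqrt(10), <v, e_2> = -59/sqrt(910), <v, e_3> = 188/sqrt(34580).
Square and sum: Σ |<v, e_j>|^2 = 546/95.
Compute ||v||^2 = v·v = 14.
Deficit = 14 − 546/95 = 784/95 ≥ 0, confirming Bessel's inequality. (The deficit equals ||v − Σ <v,e_j> e_j||^2, the squared distance from v to span{e_j}.)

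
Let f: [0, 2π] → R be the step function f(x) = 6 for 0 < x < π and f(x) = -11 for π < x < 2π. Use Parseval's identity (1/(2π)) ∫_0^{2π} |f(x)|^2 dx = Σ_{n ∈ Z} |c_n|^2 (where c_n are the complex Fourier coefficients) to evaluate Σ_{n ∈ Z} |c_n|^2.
Σ |c_n|^2 = 157/2

Parseval equates the L^2 energy of f (normalised by 1/(2π)) with the ℓ^2 sum of its Fourier coefficients: (1/(2π)) ∫_0^{2π} |f|^2 = Σ |c_n|^2.
Compute the left side: (1/(2π)) [∫_0^π 6^2 dx + ∫_π^{2π} (-11)^2 dx] = (1/(2π)) · (36π + 121π) = (36 + 121)/2 = 157/2.
So Σ_{n ∈ Z} |c_n|^2 = 157/2.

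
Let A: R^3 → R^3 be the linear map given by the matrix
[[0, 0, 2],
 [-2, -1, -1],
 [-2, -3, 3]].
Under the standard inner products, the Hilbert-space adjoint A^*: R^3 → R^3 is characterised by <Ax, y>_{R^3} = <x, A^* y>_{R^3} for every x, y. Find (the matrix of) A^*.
A^* = A^T =
[[0, -2, -2],
 [0, -1, -3],
 [2, -1, 3]]

For real matrices with standard dot products, the defining identity <Ax, y> = <x, A^* y> gives (Ax)^T y = x^T (A^*) y, i.e. x^T A^T y = x^T (A^*) y. Since this holds for all x, y, we must have A^* = A^T. Therefore
A^* =
[[0, -2, -2],
 [0, -1, -3],
 [2, -1, 3]].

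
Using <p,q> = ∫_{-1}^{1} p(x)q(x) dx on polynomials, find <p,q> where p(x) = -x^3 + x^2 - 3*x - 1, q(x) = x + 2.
<p,q> = -76/15

Expand the product: p(x)·q(x) = -x^4 - x^3 - x^2 - 7*x - 2.
∫_{-1}^{1} of each monomial x^k gives [2/(k+1) if k even, 0 if k odd]. Integrating term-by-term (or equivalently evaluating the antiderivative F(x) = -x^5/5 - x^4/4 - x^3/3 - 7*x^2/2 - 2*x at the endpoints):
  F(1) − F(−1) = -377/60 − (-73/60) = -76/15.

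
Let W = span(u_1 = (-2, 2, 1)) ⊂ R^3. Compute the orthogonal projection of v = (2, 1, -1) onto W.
proj_W(v) = (2/3, -2/3, -1/3)

Set up U = [u_1 | ... | u_1] ∈ R^(3×1). The projector onto W = col(U) is P = U (U^T U)^(-1) U^T.
Compute U^T U =
  [9],
and U^T v = (-3).
Solve U^T U · c = U^T v for the coefficients: c = (-1/3). The projection is proj_W(v) = U c.
Check: (v - proj_W(v)) · u_1 = 0  (should be 0).
Result: proj_W(v) = (2/3, -2/3, -1/3).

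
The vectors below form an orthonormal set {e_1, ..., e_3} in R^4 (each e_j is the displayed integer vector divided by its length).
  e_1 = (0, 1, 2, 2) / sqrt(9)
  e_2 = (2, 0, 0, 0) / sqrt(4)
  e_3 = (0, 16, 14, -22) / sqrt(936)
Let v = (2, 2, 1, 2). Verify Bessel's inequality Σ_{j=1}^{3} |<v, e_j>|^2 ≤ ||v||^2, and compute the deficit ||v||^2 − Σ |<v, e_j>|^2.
Σ |<v, e_j>|^2 = 289/26; ||v||^2 = 13; deficit = 49/26

Write each e_j = u_j / sqrt(<u_j, u_j>) where u_j is the displayed integer vector. Then <v, e_j> = <v, u_j> / sqrt(<u_j, u_j>), so |<v, e_j>|^2 = <v, u_j>^2 / <u_j, u_j>.
Coefficients: <v, e_1> = 8/sqrt(9), <v, e_2> = 4/sqrt(4), <v, e_3> = 2/sqrt(936).
Square and sum: Σ |<v, e_j>|^2 = 289/26.
Compute ||v||^2 = v·v = 13.
Deficit = 13 − 289/26 = 49/26 ≥ 0, confirming Bessel's inequality. (The deficit equals ||v − Σ <v,e_j> e_j||^2, the squared distance from v to span{e_j}.)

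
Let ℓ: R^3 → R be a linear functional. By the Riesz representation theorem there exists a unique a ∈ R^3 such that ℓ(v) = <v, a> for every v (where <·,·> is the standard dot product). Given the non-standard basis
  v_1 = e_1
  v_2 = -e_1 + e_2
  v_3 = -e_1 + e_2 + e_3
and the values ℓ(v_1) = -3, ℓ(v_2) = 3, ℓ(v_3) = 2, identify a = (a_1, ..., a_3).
a = (-3, 0, -1)

Write a = (a_1, ..., a_3) in the standard basis. For each basis vector v_i, ℓ(v_i) = <v_i, a> is a linear equation in the a_j's. Collect the n equations into a matrix system V a = ℓ, where row i of V is v_i (expressed in the standard basis). Since V is invertible (lower-triangular with 1s on the diagonal, up to permutation), solve by back-substitution:
  V =
[[1, 0, 0],
 [-1, 1, 0],
 [-1, 1, 1]]
  V a = (-3, 3, 2)
Solving gives a = (-3, 0, -1).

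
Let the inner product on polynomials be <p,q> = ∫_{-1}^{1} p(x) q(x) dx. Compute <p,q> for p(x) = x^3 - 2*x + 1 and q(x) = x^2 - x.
<p,q> = 8/5

Expand the product: p(x)·q(x) = x^5 - x^4 - 2*x^3 + 3*x^2 - x.
∫_{-1}^{1} of each monomial x^k gives [2/(k+1) if k even, 0 if k odd]. Integrating term-by-term (or equivalently evaluating the antiderivative F(x) = x^6/6 - x^5/5 - x^4/2 + x^3 - x^2/2 at the endpoints):
  F(1) − F(−1) = -1/30 − (-49/30) = 8/5.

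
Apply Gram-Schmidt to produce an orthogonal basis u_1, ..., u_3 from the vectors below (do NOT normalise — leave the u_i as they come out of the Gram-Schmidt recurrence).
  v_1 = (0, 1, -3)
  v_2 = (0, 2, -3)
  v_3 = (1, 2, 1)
Orthogonal basis:
  u_1 = (0, 1, -3)
  u_2 = (0, 9/10, 3/10)
  u_3 = (1, 0, 0)

Apply the Gram-Schmidt recurrence
  u_1 = v_1
  u_i = v_i − Σ_{j<i} ((v_i · u_j) / (u_j · u_j)) · u_j.

Step by step this gives:
  u_1 = (0, 1, -3)
  u_2 = (0, 9/10, 3/10)
  u_3 = (1, 0, 0)

Orthogonality check:
  u_2 · u_1 = 0 (should be 0)
  u_3 · u_1 = 0 (should be 0)
  u_3 · u_2 = 0 (should be 0)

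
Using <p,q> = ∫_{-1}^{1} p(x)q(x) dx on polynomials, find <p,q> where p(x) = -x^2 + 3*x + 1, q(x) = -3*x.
<p,q> = -6

Expand the product: p(x)·q(x) = 3*x^3 - 9*x^2 - 3*x.
∫_{-1}^{1} of each monomial x^k gives [2/(k+1) if k even, 0 if k odd]. Integrating term-by-term (or equivalently evaluating the antiderivative F(x) = 3*x^4/4 - 3*x^3 - 3*x^2/2 at the endpoints):
  F(1) − F(−1) = -15/4 − (9/4) = -6.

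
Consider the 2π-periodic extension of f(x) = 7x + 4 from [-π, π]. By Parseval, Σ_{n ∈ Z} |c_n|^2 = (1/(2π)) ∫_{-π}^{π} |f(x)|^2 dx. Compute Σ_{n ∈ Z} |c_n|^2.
Σ |c_n|^2 = 49π^2/3 + 16

Expand and integrate term by term over [-π, π]:
  ∫ (7x)^2 dx = 49·(2π^3/3); ∫ 2·7·(4)·x dx = 0 (odd integrand); ∫ 4^2 dx = 16·2π.
So (1/(2π)) ∫_{-π}^{π} (7x + 4)^2 dx = 49π^2/3 + 16 = 49π^2/3 + 16.
Parseval ⇒ Σ |c_n|^2 = 49π^2/3 + 16.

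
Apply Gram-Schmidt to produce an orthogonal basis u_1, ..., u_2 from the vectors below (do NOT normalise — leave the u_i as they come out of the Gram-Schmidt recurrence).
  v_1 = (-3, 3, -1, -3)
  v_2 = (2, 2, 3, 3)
Orthogonal basis:
  u_1 = (-3, 3, -1, -3)
  u_2 = (5/7, 23/7, 18/7, 12/7)

Apply the Gram-Schmidt recurrence
  u_1 = v_1
  u_i = v_i − Σ_{j<i} ((v_i · u_j) / (u_j · u_j)) · u_j.

Step by step this gives:
  u_1 = (-3, 3, -1, -3)
  u_2 = (5/7, 23/7, 18/7, 12/7)

Orthogonality check:
  u_2 · u_1 = 0 (should be 0)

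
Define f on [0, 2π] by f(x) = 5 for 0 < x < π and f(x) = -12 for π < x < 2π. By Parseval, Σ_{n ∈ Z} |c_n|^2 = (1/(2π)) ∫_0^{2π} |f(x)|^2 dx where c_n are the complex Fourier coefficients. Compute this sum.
Σ |c_n|^2 = 169/2

Parseval equates the L^2 energy of f (normalised by 1/(2π)) with the ℓ^2 sum of its Fourier coefficients: (1/(2π)) ∫_0^{2π} |f|^2 = Σ |c_n|^2.
Compute the left side: (1/(2π)) [∫_0^π 5^2 dx + ∫_π^{2π} (-12)^2 dx] = (1/(2π)) · (25π + 144π) = (25 + 144)/2 = 169/2.
So Σ_{n ∈ Z} |c_n|^2 = 169/2.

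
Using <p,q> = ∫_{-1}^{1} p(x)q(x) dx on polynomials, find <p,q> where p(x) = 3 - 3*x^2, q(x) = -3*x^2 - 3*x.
<p,q> = -12/5

Expand the product: p(x)·q(x) = 9*x^4 + 9*x^3 - 9*x^2 - 9*x.
∫_{-1}^{1} of each monomial x^k gives [2/(k+1) if k even, 0 if k odd]. Integrating term-by-term (or equivalently evaluating the antiderivative F(x) = 9*x^5/5 + 9*x^4/4 - 3*x^3 - 9*x^2/2 at the endpoints):
  F(1) − F(−1) = -69/20 − (-21/20) = -12/5.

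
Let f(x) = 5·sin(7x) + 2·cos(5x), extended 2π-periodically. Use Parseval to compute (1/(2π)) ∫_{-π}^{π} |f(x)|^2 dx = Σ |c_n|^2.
Σ |c_n|^2 = 29/2

Expand |f|^2 and use orthogonality of {sin(nx), cos(mx)} on [-π, π]:
  ∫_{-π}^{π} sin(nx)^2 dx = π, ∫ cos(mx)^2 dx = π, and cross terms integrate to 0.
So ∫_{-π}^{π} f(x)^2 dx = 5^2 · π + 2^2 · π = (25 + 4)π.
Divide by 2π: (25 + 4)/2 = 29/2.
By Parseval, this equals Σ |c_n|^2.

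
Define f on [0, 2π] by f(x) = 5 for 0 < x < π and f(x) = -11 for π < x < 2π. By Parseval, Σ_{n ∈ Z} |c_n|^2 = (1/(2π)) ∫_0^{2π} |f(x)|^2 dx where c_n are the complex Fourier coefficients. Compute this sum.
Σ |c_n|^2 = 73

Parseval equates the L^2 energy of f (normalised by 1/(2π)) with the ℓ^2 sum of its Fourier coefficients: (1/(2π)) ∫_0^{2π} |f|^2 = Σ |c_n|^2.
Compute the left side: (1/(2π)) [∫_0^π 5^2 dx + ∫_π^{2π} (-11)^2 dx] = (1/(2π)) · (25π + 121π) = (25 + 121)/2 = 73.
So Σ_{n ∈ Z} |c_n|^2 = 73.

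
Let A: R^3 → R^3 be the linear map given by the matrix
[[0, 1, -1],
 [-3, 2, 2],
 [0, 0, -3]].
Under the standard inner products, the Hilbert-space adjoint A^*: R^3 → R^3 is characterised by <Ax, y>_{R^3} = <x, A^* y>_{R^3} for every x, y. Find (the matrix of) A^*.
A^* = A^T =
[[0, -3, 0],
 [1, 2, 0],
 [-1, 2, -3]]

For real matrices with standard dot products, the defining identity <Ax, y> = <x, A^* y> gives (Ax)^T y = x^T (A^*) y, i.e. x^T A^T y = x^T (A^*) y. Since this holds for all x, y, we must have A^* = A^T. Therefore
A^* =
[[0, -3, 0],
 [1, 2, 0],
 [-1, 2, -3]].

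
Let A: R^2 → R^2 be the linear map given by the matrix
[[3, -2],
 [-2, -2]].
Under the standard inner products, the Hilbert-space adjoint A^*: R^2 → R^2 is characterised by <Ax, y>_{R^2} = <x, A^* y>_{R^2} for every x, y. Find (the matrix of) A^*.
A^* = A^T =
[[3, -2],
 [-2, -2]]

For real matrices with standard dot products, the defining identity <Ax, y> = <x, A^* y> gives (Ax)^T y = x^T (A^*) y, i.e. x^T A^T y = x^T (A^*) y. Since this holds for all x, y, we must have A^* = A^T. Therefore
A^* =
[[3, -2],
 [-2, -2]].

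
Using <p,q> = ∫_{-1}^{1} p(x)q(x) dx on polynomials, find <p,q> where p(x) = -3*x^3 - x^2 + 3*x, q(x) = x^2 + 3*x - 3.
<p,q> = 4

Expand the product: p(x)·q(x) = -3*x^5 - 10*x^4 + 9*x^3 + 12*x^2 - 9*x.
∫_{-1}^{1} of each monomial x^k gives [2/(k+1) if k even, 0 if k odd]. Integrating term-by-term (or equivalently evaluating the antiderivative F(x) = -x^6/2 - 2*x^5 + 9*x^4/4 + 4*x^3 - 9*x^2/2 at the endpoints):
  F(1) − F(−1) = -3/4 − (-19/4) = 4.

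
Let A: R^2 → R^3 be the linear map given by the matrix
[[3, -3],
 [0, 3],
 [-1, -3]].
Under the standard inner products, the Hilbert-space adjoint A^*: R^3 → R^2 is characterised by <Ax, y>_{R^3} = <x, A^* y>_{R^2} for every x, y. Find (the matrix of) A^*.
A^* = A^T =
[[3, 0, -1],
 [-3, 3, -3]]

For real matrices with standard dot products, the defining identity <Ax, y> = <x, A^* y> gives (Ax)^T y = x^T (A^*) y, i.e. x^T A^T y = x^T (A^*) y. Since this holds for all x, y, we must have A^* = A^T. Therefore
A^* =
[[3, 0, -1],
 [-3, 3, -3]].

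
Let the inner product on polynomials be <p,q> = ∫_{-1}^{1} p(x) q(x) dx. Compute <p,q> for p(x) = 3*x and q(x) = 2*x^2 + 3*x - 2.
<p,q> = 6

Expand the product: p(x)·q(x) = 6*x^3 + 9*x^2 - 6*x.
∫_{-1}^{1} of each monomial x^k gives [2/(k+1) if k even, 0 if k odd]. Integrating term-by-term (or equivalently evaluating the antiderivative F(x) = 3*x^4/2 + 3*x^3 - 3*x^2 at the endpoints):
  F(1) − F(−1) = 3/2 − (-9/2) = 6.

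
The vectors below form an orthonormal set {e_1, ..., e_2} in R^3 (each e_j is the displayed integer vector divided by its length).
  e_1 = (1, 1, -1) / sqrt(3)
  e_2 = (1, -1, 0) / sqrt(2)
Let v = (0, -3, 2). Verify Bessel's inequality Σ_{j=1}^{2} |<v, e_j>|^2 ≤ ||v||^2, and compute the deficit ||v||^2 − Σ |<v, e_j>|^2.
Σ |<v, e_j>|^2 = 77/6; ||v||^2 = 13; deficit = 1/6

Write each e_j = u_j / sqrt(<u_j, u_j>) where u_j is the displayed integer vector. Then <v, e_j> = <v, u_j> / sqrt(<u_j, u_j>), so |<v, e_j>|^2 = <v, u_j>^2 / <u_j, u_j>.
Coefficients: <v, e_1> = -5/sqrt(3), <v, e_2> = 3/sqrt(2).
Square and sum: Σ |<v, e_j>|^2 = 77/6.
Compute ||v||^2 = v·v = 13.
Deficit = 13 − 77/6 = 1/6 ≥ 0, confirming Bessel's inequality. (The deficit equals ||v − Σ <v,e_j> e_j||^2, the squared distance from v to span{e_j}.)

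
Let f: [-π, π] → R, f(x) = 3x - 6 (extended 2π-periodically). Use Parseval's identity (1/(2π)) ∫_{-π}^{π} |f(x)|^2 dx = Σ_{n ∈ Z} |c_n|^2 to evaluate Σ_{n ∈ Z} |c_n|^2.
Σ |c_n|^2 = 3π^2 + 36

Expand and integrate term by term over [-π, π]:
  ∫ (3x)^2 dx = 9·(2π^3/3); ∫ 2·3·(-6)·x dx = 0 (odd integrand); ∫ (-6)^2 dx = 36·2π.
So (1/(2π)) ∫_{-π}^{π} (3x - 6)^2 dx = 9π^2/3 + 36 = 3π^2 + 36.
Parseval ⇒ Σ |c_n|^2 = 3π^2 + 36.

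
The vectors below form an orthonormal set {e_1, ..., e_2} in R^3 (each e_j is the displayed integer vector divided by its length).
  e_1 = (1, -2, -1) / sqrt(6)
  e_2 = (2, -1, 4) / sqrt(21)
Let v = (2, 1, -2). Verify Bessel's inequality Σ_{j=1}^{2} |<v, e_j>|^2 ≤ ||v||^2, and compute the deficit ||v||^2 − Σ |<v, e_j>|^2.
Σ |<v, e_j>|^2 = 13/7; ||v||^2 = 9; deficit = 50/7

Write each e_j = u_j / sqrt(<u_j, u_j>) where u_j is the displayed integer vector. Then <v, e_j> = <v, u_j> / sqrt(<u_j, u_j>), so |<v, e_j>|^2 = <v, u_j>^2 / <u_j, u_j>.
Coefficients: <v, e_1> = 2/sqrt(6), <v, e_2> = -5/sqrt(21).
Square and sum: Σ |<v, e_j>|^2 = 13/7.
Compute ||v||^2 = v·v = 9.
Deficit = 9 − 13/7 = 50/7 ≥ 0, confirming Bessel's inequality. (The deficit equals ||v − Σ <v,e_j> e_j||^2, the squared distance from v to span{e_j}.)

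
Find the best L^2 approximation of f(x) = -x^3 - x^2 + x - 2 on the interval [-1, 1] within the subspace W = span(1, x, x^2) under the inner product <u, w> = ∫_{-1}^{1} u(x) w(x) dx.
g(x) = -x^2 + 2*x/5 - 2

The best approximation g ∈ W is the orthogonal projection of f onto W. Writing g = a_0 + a_1 x + a_2 x^2, the coefficients solve the normal equations G · a = b where
  G_{ij} = <φ_i, φ_j> and b_i = <f, φ_i>, with φ_0 = 1, φ_1 = x, φ_2 = x^2.
G =
  [2, 0, 2/3]
  [0, 2/3, 0]
  [2/3, 0, 2/5],
b = (-14/3, 4/15, -26/15).
Solving gives a_0 = -2, a_1 = 2/5, a_2 = -1, so
  g(x) = -x^2 + 2*x/5 - 2.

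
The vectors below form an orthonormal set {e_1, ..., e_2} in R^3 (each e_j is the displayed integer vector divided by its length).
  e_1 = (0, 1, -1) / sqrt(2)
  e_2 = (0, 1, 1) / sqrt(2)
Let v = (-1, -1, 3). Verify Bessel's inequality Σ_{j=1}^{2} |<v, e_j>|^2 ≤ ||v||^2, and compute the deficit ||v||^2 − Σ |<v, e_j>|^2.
Σ |<v, e_j>|^2 = 10; ||v||^2 = 11; deficit = 1

Write each e_j = u_j / sqrt(<u_j, u_j>) where u_j is the displayed integer vector. Then <v, e_j> = <v, u_j> / sqrt(<u_j, u_j>), so |<v, e_j>|^2 = <v, u_j>^2 / <u_j, u_j>.
Coefficients: <v, e_1> = -4/sqrt(2), <v, e_2> = 2/sqrt(2).
Square and sum: Σ |<v, e_j>|^2 = 10.
Compute ||v||^2 = v·v = 11.
Deficit = 11 − 10 = 1 ≥ 0, confirming Bessel's inequality. (The deficit equals ||v − Σ <v,e_j> e_j||^2, the squared distance from v to span{e_j}.)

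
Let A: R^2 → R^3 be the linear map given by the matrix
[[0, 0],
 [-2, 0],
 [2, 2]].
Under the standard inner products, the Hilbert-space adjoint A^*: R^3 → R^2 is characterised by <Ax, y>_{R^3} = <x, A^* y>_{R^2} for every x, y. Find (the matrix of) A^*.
A^* = A^T =
[[0, -2, 2],
 [0, 0, 2]]

For real matrices with standard dot products, the defining identity <Ax, y> = <x, A^* y> gives (Ax)^T y = x^T (A^*) y, i.e. x^T A^T y = x^T (A^*) y. Since this holds for all x, y, we must have A^* = A^T. Therefore
A^* =
[[0, -2, 2],
 [0, 0, 2]].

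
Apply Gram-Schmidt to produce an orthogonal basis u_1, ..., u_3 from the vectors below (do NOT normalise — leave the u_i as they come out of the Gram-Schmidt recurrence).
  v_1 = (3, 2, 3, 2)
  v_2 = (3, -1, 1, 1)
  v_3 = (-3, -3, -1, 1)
Orthogonal basis:
  u_1 = (3, 2, 3, 2)
  u_2 = (21/13, -25/13, -5/13, 1/13)
  u_3 = (-3/2, -19/14, 13/14, 31/14)

Apply the Gram-Schmidt recurrence
  u_1 = v_1
  u_i = v_i − Σ_{j<i} ((v_i · u_j) / (u_j · u_j)) · u_j.

Step by step this gives:
  u_1 = (3, 2, 3, 2)
  u_2 = (21/13, -25/13, -5/13, 1/13)
  u_3 = (-3/2, -19/14, 13/14, 31/14)

Orthogonality check:
  u_2 · u_1 = 0 (should be 0)
  u_3 · u_1 = 0 (should be 0)
  u_3 · u_2 = 0 (should be 0)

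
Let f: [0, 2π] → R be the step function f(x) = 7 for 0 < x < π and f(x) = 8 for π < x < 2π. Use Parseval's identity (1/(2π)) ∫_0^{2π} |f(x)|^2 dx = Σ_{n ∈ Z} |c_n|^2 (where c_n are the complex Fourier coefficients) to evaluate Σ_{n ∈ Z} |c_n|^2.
Σ |c_n|^2 = 113/2

Parseval equates the L^2 energy of f (normalised by 1/(2π)) with the ℓ^2 sum of its Fourier coefficients: (1/(2π)) ∫_0^{2π} |f|^2 = Σ |c_n|^2.
Compute the left side: (1/(2π)) [∫_0^π 7^2 dx + ∫_π^{2π} 8^2 dx] = (1/(2π)) · (49π + 64π) = (49 + 64)/2 = 113/2.
So Σ_{n ∈ Z} |c_n|^2 = 113/2.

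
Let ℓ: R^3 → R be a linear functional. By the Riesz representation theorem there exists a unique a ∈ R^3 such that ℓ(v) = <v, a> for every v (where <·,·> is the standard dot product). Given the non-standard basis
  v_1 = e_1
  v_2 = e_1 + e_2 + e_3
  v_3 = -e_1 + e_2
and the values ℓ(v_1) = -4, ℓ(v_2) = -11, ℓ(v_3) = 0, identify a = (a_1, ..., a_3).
a = (-4, -4, -3)

Write a = (a_1, ..., a_3) in the standard basis. For each basis vector v_i, ℓ(v_i) = <v_i, a> is a linear equation in the a_j's. Collect the n equations into a matrix system V a = ℓ, where row i of V is v_i (expressed in the standard basis). Since V is invertible (lower-triangular with 1s on the diagonal, up to permutation), solve by back-substitution:
  V =
[[1, 0, 0],
 [1, 1, 1],
 [-1, 1, 0]]
  V a = (-4, -11, 0)
Solving gives a = (-4, -4, -3).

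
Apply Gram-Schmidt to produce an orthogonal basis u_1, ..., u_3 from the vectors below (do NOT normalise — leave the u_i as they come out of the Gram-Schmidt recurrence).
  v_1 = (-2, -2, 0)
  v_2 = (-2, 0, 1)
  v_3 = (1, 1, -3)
Orthogonal basis:
  u_1 = (-2, -2, 0)
  u_2 = (-1, 1, 1)
  u_3 = (-1, 1, -2)

Apply the Gram-Schmidt recurrence
  u_1 = v_1
  u_i = v_i − Σ_{j<i} ((v_i · u_j) / (u_j · u_j)) · u_j.

Step by step this gives:
  u_1 = (-2, -2, 0)
  u_2 = (-1, 1, 1)
  u_3 = (-1, 1, -2)

Orthogonality check:
  u_2 · u_1 = 0 (should be 0)
  u_3 · u_1 = 0 (should be 0)
  u_3 · u_2 = 0 (should be 0)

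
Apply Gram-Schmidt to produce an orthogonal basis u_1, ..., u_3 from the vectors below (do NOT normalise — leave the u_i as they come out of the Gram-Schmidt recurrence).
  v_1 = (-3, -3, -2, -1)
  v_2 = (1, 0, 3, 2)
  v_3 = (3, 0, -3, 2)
Orthogonal basis:
  u_1 = (-3, -3, -2, -1)
  u_2 = (-10/23, -33/23, 47/23, 35/23)
  u_3 = (428/201, -92/67, -484/201, 512/201)

Apply the Gram-Schmidt recurrence
  u_1 = v_1
  u_i = v_i − Σ_{j<i} ((v_i · u_j) / (u_j · u_j)) · u_j.

Step by step this gives:
  u_1 = (-3, -3, -2, -1)
  u_2 = (-10/23, -33/23, 47/23, 35/23)
  u_3 = (428/201, -92/67, -484/201, 512/201)

Orthogonality check:
  u_2 · u_1 = 0 (should be 0)
  u_3 · u_1 = 0 (should be 0)
  u_3 · u_2 = 0 (should be 0)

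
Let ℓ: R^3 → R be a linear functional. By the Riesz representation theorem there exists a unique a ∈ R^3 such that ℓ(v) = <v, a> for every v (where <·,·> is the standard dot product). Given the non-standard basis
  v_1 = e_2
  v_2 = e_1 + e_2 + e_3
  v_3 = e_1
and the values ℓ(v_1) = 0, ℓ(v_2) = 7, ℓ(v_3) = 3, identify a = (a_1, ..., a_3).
a = (3, 0, 4)

Write a = (a_1, ..., a_3) in the standard basis. For each basis vector v_i, ℓ(v_i) = <v_i, a> is a linear equation in the a_j's. Collect the n equations into a matrix system V a = ℓ, where row i of V is v_i (expressed in the standard basis). Since V is invertible (lower-triangular with 1s on the diagonal, up to permutation), solve by back-substitution:
  V =
[[0, 1, 0],
 [1, 1, 1],
 [1, 0, 0]]
  V a = (0, 7, 3)
Solving gives a = (3, 0, 4).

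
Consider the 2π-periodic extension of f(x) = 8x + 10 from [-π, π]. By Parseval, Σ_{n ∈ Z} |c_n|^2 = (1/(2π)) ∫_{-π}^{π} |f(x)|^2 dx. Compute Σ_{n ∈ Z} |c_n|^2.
Σ |c_n|^2 = 64π^2/3 + 100

Expand and integrate term by term over [-π, π]:
  ∫ (8x)^2 dx = 64·(2π^3/3); ∫ 2·8·(10)·x dx = 0 (odd integrand); ∫ 10^2 dx = 100·2π.
So (1/(2π)) ∫_{-π}^{π} (8x + 10)^2 dx = 64π^2/3 + 100 = 64π^2/3 + 100.
Parseval ⇒ Σ |c_n|^2 = 64π^2/3 + 100.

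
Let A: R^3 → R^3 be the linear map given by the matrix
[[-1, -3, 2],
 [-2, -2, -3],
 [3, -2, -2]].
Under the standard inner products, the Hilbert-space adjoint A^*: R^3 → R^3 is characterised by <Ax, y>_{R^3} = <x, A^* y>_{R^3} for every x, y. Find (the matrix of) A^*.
A^* = A^T =
[[-1, -2, 3],
 [-3, -2, -2],
 [2, -3, -2]]

For real matrices with standard dot products, the defining identity <Ax, y> = <x, A^* y> gives (Ax)^T y = x^T (A^*) y, i.e. x^T A^T y = x^T (A^*) y. Since this holds for all x, y, we must have A^* = A^T. Therefore
A^* =
[[-1, -2, 3],
 [-3, -2, -2],
 [2, -3, -2]].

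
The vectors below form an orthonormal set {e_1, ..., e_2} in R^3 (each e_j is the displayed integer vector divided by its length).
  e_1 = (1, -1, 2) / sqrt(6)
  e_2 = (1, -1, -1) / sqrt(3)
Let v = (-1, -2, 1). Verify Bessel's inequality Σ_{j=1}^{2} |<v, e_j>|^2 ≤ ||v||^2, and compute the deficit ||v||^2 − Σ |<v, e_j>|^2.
Σ |<v, e_j>|^2 = 3/2; ||v||^2 = 6; deficit = 9/2

Write each e_j = u_j / sqrt(<u_j, u_j>) where u_j is the displayed integer vector. Then <v, e_j> = <v, u_j> / sqrt(<u_j, u_j>), so |<v, e_j>|^2 = <v, u_j>^2 / <u_j, u_j>.
Coefficients: <v, e_1> = 3/sqrt(6), <v, e_2> = 0/sqrt(3).
Square and sum: Σ |<v, e_j>|^2 = 3/2.
Compute ||v||^2 = v·v = 6.
Deficit = 6 − 3/2 = 9/2 ≥ 0, confirming Bessel's inequality. (The deficit equals ||v − Σ <v,e_j> e_j||^2, the squared distance from v to span{e_j}.)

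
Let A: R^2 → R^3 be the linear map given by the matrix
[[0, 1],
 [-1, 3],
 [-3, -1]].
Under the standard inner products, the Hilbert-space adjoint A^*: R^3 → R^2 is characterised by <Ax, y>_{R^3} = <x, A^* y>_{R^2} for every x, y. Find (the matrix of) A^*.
A^* = A^T =
[[0, -1, -3],
 [1, 3, -1]]

For real matrices with standard dot products, the defining identity <Ax, y> = <x, A^* y> gives (Ax)^T y = x^T (A^*) y, i.e. x^T A^T y = x^T (A^*) y. Since this holds for all x, y, we must have A^* = A^T. Therefore
A^* =
[[0, -1, -3],
 [1, 3, -1]].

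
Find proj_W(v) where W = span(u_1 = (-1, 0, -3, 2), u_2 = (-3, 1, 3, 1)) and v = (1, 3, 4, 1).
proj_W(v) = (-41/44, 23/44, 153/44, -3/4)

Set up U = [u_1 | ... | u_2] ∈ R^(4×2). The projector onto W = col(U) is P = U (U^T U)^(-1) U^T.
Compute U^T U =
  [14, -4]
  [-4, 20],
and U^T v = (-11, 13).
Solve U^T U · c = U^T v for the coefficients: c = (-7/11, 23/44). The projection is proj_W(v) = U c.
Check: (v - proj_W(v)) · u_1 = 0  (should be 0).
Check: (v - proj_W(v)) · u_2 = 0  (should be 0).
Result: proj_W(v) = (-41/44, 23/44, 153/44, -3/4).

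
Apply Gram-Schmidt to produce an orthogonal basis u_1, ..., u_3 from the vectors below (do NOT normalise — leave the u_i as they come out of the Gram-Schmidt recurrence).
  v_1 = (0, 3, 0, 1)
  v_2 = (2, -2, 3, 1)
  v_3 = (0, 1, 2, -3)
Orthogonal basis:
  u_1 = (0, 3, 0, 1)
  u_2 = (2, -1/2, 3, 3/2)
  u_3 = (-4/31, 32/31, 56/31, -96/31)

Apply the Gram-Schmidt recurrence
  u_1 = v_1
  u_i = v_i − Σ_{j<i} ((v_i · u_j) / (u_j · u_j)) · u_j.

Step by step this gives:
  u_1 = (0, 3, 0, 1)
  u_2 = (2, -1/2, 3, 3/2)
  u_3 = (-4/31, 32/31, 56/31, -96/31)

Orthogonality check:
  u_2 · u_1 = 0 (should be 0)
  u_3 · u_1 = 0 (should be 0)
  u_3 · u_2 = 0 (should be 0)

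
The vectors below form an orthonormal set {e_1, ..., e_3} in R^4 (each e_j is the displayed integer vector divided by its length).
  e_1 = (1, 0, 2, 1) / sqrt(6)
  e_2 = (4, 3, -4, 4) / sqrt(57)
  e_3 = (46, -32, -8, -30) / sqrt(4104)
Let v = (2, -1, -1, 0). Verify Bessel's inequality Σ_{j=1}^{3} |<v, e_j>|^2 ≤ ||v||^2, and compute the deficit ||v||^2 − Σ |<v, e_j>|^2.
Σ |<v, e_j>|^2 = 17/3; ||v||^2 = 6; deficit = 1/3

Write each e_j = u_j / sqrt(<u_j, u_j>) where u_j is the displayed integer vector. Then <v, e_j> = <v, u_j> / sqrt(<u_j, u_j>), so |<v, e_j>|^2 = <v, u_j>^2 / <u_j, u_j>.
Coefficients: <v, e_1> = 0/sqrt(6), <v, e_2> = 9/sqrt(57), <v, e_3> = 132/sqrt(4104).
Square and sum: Σ |<v, e_j>|^2 = 17/3.
Compute ||v||^2 = v·v = 6.
Deficit = 6 − 17/3 = 1/3 ≥ 0, confirming Bessel's inequality. (The deficit equals ||v − Σ <v,e_j> e_j||^2, the squared distance from v to span{e_j}.)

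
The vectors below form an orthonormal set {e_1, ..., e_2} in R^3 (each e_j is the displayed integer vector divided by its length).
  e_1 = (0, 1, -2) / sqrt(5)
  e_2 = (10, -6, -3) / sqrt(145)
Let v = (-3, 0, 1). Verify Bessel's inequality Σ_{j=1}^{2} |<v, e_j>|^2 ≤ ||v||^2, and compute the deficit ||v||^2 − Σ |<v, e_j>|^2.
Σ |<v, e_j>|^2 = 241/29; ||v||^2 = 10; deficit = 49/29

Write each e_j = u_j / sqrt(<u_j, u_j>) where u_j is the displayed integer vector. Then <v, e_j> = <v, u_j> / sqrt(<u_j, u_j>), so |<v, e_j>|^2 = <v, u_j>^2 / <u_j, u_j>.
Coefficients: <v, e_1> = -2/sqrt(5), <v, e_2> = -33/sqrt(145).
Square and sum: Σ |<v, e_j>|^2 = 241/29.
Compute ||v||^2 = v·v = 10.
Deficit = 10 − 241/29 = 49/29 ≥ 0, confirming Bessel's inequality. (The deficit equals ||v − Σ <v,e_j> e_j||^2, the squared distance from v to span{e_j}.)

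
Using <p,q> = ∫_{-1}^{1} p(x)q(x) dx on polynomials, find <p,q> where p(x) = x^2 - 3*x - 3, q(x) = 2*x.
<p,q> = -4

Expand the product: p(x)·q(x) = 2*x^3 - 6*x^2 - 6*x.
∫_{-1}^{1} of each monomial x^k gives [2/(k+1) if k even, 0 if k odd]. Integrating term-by-term (or equivalently evaluating the antiderivative F(x) = x^4/2 - 2*x^3 - 3*x^2 at the endpoints):
  F(1) − F(−1) = -9/2 − (-1/2) = -4.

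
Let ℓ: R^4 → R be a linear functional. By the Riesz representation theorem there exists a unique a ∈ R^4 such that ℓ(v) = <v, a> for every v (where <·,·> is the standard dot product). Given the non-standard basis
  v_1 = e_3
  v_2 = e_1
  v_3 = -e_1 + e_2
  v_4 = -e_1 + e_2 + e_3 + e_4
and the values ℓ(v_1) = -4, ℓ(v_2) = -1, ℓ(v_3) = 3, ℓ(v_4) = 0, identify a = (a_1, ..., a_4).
a = (-1, 2, -4, 1)

Write a = (a_1, ..., a_4) in the standard basis. For each basis vector v_i, ℓ(v_i) = <v_i, a> is a linear equation in the a_j's. Collect the n equations into a matrix system V a = ℓ, where row i of V is v_i (expressed in the standard basis). Since V is invertible (lower-triangular with 1s on the diagonal, up to permutation), solve by back-substitution:
  V =
[[0, 0, 1, 0],
 [1, 0, 0, 0],
 [-1, 1, 0, 0],
 [-1, 1, 1, 1]]
  V a = (-4, -1, 3, 0)
Solving gives a = (-1, 2, -4, 1).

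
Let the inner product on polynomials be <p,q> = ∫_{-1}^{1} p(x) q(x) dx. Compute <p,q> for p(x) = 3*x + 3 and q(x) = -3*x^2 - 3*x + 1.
<p,q> = -6

Expand the product: p(x)·q(x) = -9*x^3 - 18*x^2 - 6*x + 3.
∫_{-1}^{1} of each monomial x^k gives [2/(k+1) if k even, 0 if k odd]. Integrating term-by-term (or equivalently evaluating the antiderivative F(x) = -9*x^4/4 - 6*x^3 - 3*x^2 + 3*x at the endpoints):
  F(1) − F(−1) = -33/4 − (-9/4) = -6.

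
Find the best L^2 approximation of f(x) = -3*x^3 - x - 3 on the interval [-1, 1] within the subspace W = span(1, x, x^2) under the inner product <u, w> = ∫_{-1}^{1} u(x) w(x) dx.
g(x) = -14*x/5 - 3

The best approximation g ∈ W is the orthogonal projection of f onto W. Writing g = a_0 + a_1 x + a_2 x^2, the coefficients solve the normal equations G · a = b where
  G_{ij} = <φ_i, φ_j> and b_i = <f, φ_i>, with φ_0 = 1, φ_1 = x, φ_2 = x^2.
G =
  [2, 0, 2/3]
  [0, 2/3, 0]
  [2/3, 0, 2/5],
b = (-6, -28/15, -2).
Solving gives a_0 = -3, a_1 = -14/5, a_2 = 0, so
  g(x) = -14*x/5 - 3.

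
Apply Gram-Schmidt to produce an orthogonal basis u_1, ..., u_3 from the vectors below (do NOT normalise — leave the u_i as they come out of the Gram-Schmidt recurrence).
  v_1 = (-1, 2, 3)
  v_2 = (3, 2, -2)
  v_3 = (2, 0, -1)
Orthogonal basis:
  u_1 = (-1, 2, 3)
  u_2 = (37/14, 19/7, -13/14)
  u_3 = (40/71, -28/71, 32/71)

Apply the Gram-Schmidt recurrence
  u_1 = v_1
  u_i = v_i − Σ_{j<i} ((v_i · u_j) / (u_j · u_j)) · u_j.

Step by step this gives:
  u_1 = (-1, 2, 3)
  u_2 = (37/14, 19/7, -13/14)
  u_3 = (40/71, -28/71, 32/71)

Orthogonality check:
  u_2 · u_1 = 0 (should be 0)
  u_3 · u_1 = 0 (should be 0)
  u_3 · u_2 = 0 (should be 0)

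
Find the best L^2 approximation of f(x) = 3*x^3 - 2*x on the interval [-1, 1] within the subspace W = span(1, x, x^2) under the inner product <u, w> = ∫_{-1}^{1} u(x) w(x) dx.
g(x) = -x/5

The best approximation g ∈ W is the orthogonal projection of f onto W. Writing g = a_0 + a_1 x + a_2 x^2, the coefficients solve the normal equations G · a = b where
  G_{ij} = <φ_i, φ_j> and b_i = <f, φ_i>, with φ_0 = 1, φ_1 = x, φ_2 = x^2.
G =
  [2, 0, 2/3]
  [0, 2/3, 0]
  [2/3, 0, 2/5],
b = (0, -2/15, 0).
Solving gives a_0 = 0, a_1 = -1/5, a_2 = 0, so
  g(x) = -x/5.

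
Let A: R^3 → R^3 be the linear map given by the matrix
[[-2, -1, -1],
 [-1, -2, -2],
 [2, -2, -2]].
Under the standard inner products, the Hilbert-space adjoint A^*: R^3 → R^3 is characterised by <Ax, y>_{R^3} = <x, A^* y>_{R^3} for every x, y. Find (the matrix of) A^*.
A^* = A^T =
[[-2, -1, 2],
 [-1, -2, -2],
 [-1, -2, -2]]

For real matrices with standard dot products, the defining identity <Ax, y> = <x, A^* y> gives (Ax)^T y = x^T (A^*) y, i.e. x^T A^T y = x^T (A^*) y. Since this holds for all x, y, we must have A^* = A^T. Therefore
A^* =
[[-2, -1, 2],
 [-1, -2, -2],
 [-1, -2, -2]].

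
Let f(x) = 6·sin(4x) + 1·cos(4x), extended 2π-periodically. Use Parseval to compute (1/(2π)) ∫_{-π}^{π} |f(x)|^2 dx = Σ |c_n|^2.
Σ |c_n|^2 = 37/2

Expand |f|^2 and use orthogonality of {sin(nx), cos(mx)} on [-π, π]:
  ∫_{-π}^{π} sin(nx)^2 dx = π, ∫ cos(mx)^2 dx = π, and cross terms integrate to 0.
So ∫_{-π}^{π} f(x)^2 dx = 6^2 · π + 1^2 · π = (36 + 1)π.
Divide by 2π: (36 + 1)/2 = 37/2.
By Parseval, this equals Σ |c_n|^2.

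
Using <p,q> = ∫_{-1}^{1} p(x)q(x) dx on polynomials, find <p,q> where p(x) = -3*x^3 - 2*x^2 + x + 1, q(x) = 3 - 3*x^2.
<p,q> = 12/5

Expand the product: p(x)·q(x) = 9*x^5 + 6*x^4 - 12*x^3 - 9*x^2 + 3*x + 3.
∫_{-1}^{1} of each monomial x^k gives [2/(k+1) if k even, 0 if k odd]. Integrating term-by-term (or equivalently evaluating the antiderivative F(x) = 3*x^6/2 + 6*x^5/5 - 3*x^4 - 3*x^3 + 3*x^2/2 + 3*x at the endpoints):
  F(1) − F(−1) = 6/5 − (-6/5) = 12/5.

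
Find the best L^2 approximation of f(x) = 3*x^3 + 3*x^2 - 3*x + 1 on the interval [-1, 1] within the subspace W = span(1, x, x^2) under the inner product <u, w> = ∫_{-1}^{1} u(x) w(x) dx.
g(x) = 3*x^2 - 6*x/5 + 1

The best approximation g ∈ W is the orthogonal projection of f onto W. Writing g = a_0 + a_1 x + a_2 x^2, the coefficients solve the normal equations G · a = b where
  G_{ij} = <φ_i, φ_j> and b_i = <f, φ_i>, with φ_0 = 1, φ_1 = x, φ_2 = x^2.
G =
  [2, 0, 2/3]
  [0, 2/3, 0]
  [2/3, 0, 2/5],
b = (4, -4/5, 28/15).
Solving gives a_0 = 1, a_1 = -6/5, a_2 = 3, so
  g(x) = 3*x^2 - 6*x/5 + 1.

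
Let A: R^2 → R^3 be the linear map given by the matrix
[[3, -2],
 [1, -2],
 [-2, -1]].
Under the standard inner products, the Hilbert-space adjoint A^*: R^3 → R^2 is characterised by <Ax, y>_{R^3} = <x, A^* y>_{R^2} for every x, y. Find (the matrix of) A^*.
A^* = A^T =
[[3, 1, -2],
 [-2, -2, -1]]

For real matrices with standard dot products, the defining identity <Ax, y> = <x, A^* y> gives (Ax)^T y = x^T (A^*) y, i.e. x^T A^T y = x^T (A^*) y. Since this holds for all x, y, we must have A^* = A^T. Therefore
A^* =
[[3, 1, -2],
 [-2, -2, -1]].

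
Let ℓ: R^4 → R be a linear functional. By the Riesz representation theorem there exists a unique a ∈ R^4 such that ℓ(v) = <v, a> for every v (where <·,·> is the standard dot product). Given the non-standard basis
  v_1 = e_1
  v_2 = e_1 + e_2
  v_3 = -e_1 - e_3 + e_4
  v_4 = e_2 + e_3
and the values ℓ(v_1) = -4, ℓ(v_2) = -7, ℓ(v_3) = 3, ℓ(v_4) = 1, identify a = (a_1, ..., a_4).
a = (-4, -3, 4, 3)

Write a = (a_1, ..., a_4) in the standard basis. For each basis vector v_i, ℓ(v_i) = <v_i, a> is a linear equation in the a_j's. Collect the n equations into a matrix system V a = ℓ, where row i of V is v_i (expressed in the standard basis). Since V is invertible (lower-triangular with 1s on the diagonal, up to permutation), solve by back-substitution:
  V =
[[1, 0, 0, 0],
 [1, 1, 0, 0],
 [-1, 0, -1, 1],
 [0, 1, 1, 0]]
  V a = (-4, -7, 3, 1)
Solving gives a = (-4, -3, 4, 3).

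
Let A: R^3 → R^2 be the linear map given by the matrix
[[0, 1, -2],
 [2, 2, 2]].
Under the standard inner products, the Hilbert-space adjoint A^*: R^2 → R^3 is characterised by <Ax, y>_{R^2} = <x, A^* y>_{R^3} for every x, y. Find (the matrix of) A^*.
A^* = A^T =
[[0, 2],
 [1, 2],
 [-2, 2]]

For real matrices with standard dot products, the defining identity <Ax, y> = <x, A^* y> gives (Ax)^T y = x^T (A^*) y, i.e. x^T A^T y = x^T (A^*) y. Since this holds for all x, y, we must have A^* = A^T. Therefore
A^* =
[[0, 2],
 [1, 2],
 [-2, 2]].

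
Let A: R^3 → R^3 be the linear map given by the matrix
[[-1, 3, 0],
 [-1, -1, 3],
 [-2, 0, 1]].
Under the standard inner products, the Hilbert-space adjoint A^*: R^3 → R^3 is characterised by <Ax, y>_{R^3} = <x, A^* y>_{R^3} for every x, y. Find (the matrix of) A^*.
A^* = A^T =
[[-1, -1, -2],
 [3, -1, 0],
 [0, 3, 1]]

For real matrices with standard dot products, the defining identity <Ax, y> = <x, A^* y> gives (Ax)^T y = x^T (A^*) y, i.e. x^T A^T y = x^T (A^*) y. Since this holds for all x, y, we must have A^* = A^T. Therefore
A^* =
[[-1, -1, -2],
 [3, -1, 0],
 [0, 3, 1]].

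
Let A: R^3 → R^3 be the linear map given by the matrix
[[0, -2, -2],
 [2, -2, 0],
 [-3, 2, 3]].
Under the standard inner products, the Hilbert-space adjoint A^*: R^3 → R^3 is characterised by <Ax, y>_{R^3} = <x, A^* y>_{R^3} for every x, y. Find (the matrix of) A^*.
A^* = A^T =
[[0, 2, -3],
 [-2, -2, 2],
 [-2, 0, 3]]

For real matrices with standard dot products, the defining identity <Ax, y> = <x, A^* y> gives (Ax)^T y = x^T (A^*) y, i.e. x^T A^T y = x^T (A^*) y. Since this holds for all x, y, we must have A^* = A^T. Therefore
A^* =
[[0, 2, -3],
 [-2, -2, 2],
 [-2, 0, 3]].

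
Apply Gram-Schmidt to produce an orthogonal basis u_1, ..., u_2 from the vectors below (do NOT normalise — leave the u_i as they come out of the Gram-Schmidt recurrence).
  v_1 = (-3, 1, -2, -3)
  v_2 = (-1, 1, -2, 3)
Orthogonal basis:
  u_1 = (-3, 1, -2, -3)
  u_2 = (-26/23, 24/23, -48/23, 66/23)

Apply the Gram-Schmidt recurrence
  u_1 = v_1
  u_i = v_i − Σ_{j<i} ((v_i · u_j) / (u_j · u_j)) · u_j.

Step by step this gives:
  u_1 = (-3, 1, -2, -3)
  u_2 = (-26/23, 24/23, -48/23, 66/23)

Orthogonality check:
  u_2 · u_1 = 0 (should be 0)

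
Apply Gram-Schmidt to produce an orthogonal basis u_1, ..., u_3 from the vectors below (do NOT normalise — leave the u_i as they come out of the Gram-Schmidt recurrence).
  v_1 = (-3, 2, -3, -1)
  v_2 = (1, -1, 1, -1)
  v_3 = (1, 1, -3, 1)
Orthogonal basis:
  u_1 = (-3, 2, -3, -1)
  u_2 = (2/23, -9/23, 2/23, -30/23)
  u_3 = (2, 0, -2, 0)

Apply the Gram-Schmidt recurrence
  u_1 = v_1
  u_i = v_i − Σ_{j<i} ((v_i · u_j) / (u_j · u_j)) · u_j.

Step by step this gives:
  u_1 = (-3, 2, -3, -1)
  u_2 = (2/23, -9/23, 2/23, -30/23)
  u_3 = (2, 0, -2, 0)

Orthogonality check:
  u_2 · u_1 = 0 (should be 0)
  u_3 · u_1 = 0 (should be 0)
  u_3 · u_2 = 0 (should be 0)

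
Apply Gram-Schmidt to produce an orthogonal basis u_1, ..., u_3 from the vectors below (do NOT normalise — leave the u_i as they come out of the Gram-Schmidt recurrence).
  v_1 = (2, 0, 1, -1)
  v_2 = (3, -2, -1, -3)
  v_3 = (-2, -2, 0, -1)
Orthogonal basis:
  u_1 = (2, 0, 1, -1)
  u_2 = (1/3, -2, -7/3, -5/3)
  u_3 = (-42/37, -44/37, 107/74, -61/74)

Apply the Gram-Schmidt recurrence
  u_1 = v_1
  u_i = v_i − Σ_{j<i} ((v_i · u_j) / (u_j · u_j)) · u_j.

Step by step this gives:
  u_1 = (2, 0, 1, -1)
  u_2 = (1/3, -2, -7/3, -5/3)
  u_3 = (-42/37, -44/37, 107/74, -61/74)

Orthogonality check:
  u_2 · u_1 = 0 (should be 0)
  u_3 · u_1 = 0 (should be 0)
  u_3 · u_2 = 0 (should be 0)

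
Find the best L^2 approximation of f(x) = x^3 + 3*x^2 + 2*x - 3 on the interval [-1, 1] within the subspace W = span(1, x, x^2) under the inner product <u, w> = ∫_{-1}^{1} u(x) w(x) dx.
g(x) = 3*x^2 + 13*x/5 - 3

The best approximation g ∈ W is the orthogonal projection of f onto W. Writing g = a_0 + a_1 x + a_2 x^2, the coefficients solve the normal equations G · a = b where
  G_{ij} = <φ_i, φ_j> and b_i = <f, φ_i>, with φ_0 = 1, φ_1 = x, φ_2 = x^2.
G =
  [2, 0, 2/3]
  [0, 2/3, 0]
  [2/3, 0, 2/5],
b = (-4, 26/15, -4/5).
Solving gives a_0 = -3, a_1 = 13/5, a_2 = 3, so
  g(x) = 3*x^2 + 13*x/5 - 3.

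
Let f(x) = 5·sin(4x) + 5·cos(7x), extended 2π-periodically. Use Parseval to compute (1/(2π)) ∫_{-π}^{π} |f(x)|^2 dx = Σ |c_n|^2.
Σ |c_n|^2 = 25

Expand |f|^2 and use orthogonality of {sin(nx), cos(mx)} on [-π, π]:
  ∫_{-π}^{π} sin(nx)^2 dx = π, ∫ cos(mx)^2 dx = π, and cross terms integrate to 0.
So ∫_{-π}^{π} f(x)^2 dx = 5^2 · π + 5^2 · π = (25 + 25)π.
Divide by 2π: (25 + 25)/2 = 25.
By Parseval, this equals Σ |c_n|^2.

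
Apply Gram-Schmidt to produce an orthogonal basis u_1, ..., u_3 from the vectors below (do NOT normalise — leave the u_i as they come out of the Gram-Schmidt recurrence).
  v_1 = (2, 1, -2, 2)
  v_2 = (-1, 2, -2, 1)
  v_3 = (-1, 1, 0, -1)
Orthogonal basis:
  u_1 = (2, 1, -2, 2)
  u_2 = (-25/13, 20/13, -14/13, 1/13)
  u_3 = (17/47, 24/47, 2/47, -27/47)

Apply the Gram-Schmidt recurrence
  u_1 = v_1
  u_i = v_i − Σ_{j<i} ((v_i · u_j) / (u_j · u_j)) · u_j.

Step by step this gives:
  u_1 = (2, 1, -2, 2)
  u_2 = (-25/13, 20/13, -14/13, 1/13)
  u_3 = (17/47, 24/47, 2/47, -27/47)

Orthogonality check:
  u_2 · u_1 = 0 (should be 0)
  u_3 · u_1 = 0 (should be 0)
  u_3 · u_2 = 0 (should be 0)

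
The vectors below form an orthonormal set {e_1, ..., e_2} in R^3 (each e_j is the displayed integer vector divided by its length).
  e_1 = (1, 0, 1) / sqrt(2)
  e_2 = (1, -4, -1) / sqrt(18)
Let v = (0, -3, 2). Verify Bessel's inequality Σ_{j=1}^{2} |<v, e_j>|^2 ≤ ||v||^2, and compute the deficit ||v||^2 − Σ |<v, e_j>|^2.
Σ |<v, e_j>|^2 = 68/9; ||v||^2 = 13; deficit = 49/9

Write each e_j = u_j / sqrt(<u_j, u_j>) where u_j is the displayed integer vector. Then <v, e_j> = <v, u_j> / sqrt(<u_j, u_j>), so |<v, e_j>|^2 = <v, u_j>^2 / <u_j, u_j>.
Coefficients: <v, e_1> = 2/sqrt(2), <v, e_2> = 10/sqrt(18).
Square and sum: Σ |<v, e_j>|^2 = 68/9.
Compute ||v||^2 = v·v = 13.
Deficit = 13 − 68/9 = 49/9 ≥ 0, confirming Bessel's inequality. (The deficit equals ||v − Σ <v,e_j> e_j||^2, the squared distance from v to span{e_j}.)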